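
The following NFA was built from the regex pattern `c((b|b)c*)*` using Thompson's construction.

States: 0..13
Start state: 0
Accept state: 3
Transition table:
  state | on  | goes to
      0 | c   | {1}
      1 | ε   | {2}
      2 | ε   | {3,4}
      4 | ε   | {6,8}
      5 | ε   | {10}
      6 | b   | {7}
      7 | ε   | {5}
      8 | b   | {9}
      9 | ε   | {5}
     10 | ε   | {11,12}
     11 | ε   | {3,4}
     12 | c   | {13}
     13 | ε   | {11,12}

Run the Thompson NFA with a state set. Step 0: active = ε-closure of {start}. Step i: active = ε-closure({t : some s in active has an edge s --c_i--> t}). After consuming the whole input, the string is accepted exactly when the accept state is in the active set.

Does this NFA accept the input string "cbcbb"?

start: ε-closure({0}) = {0}
'c' @ 1: {1,2,3,4,6,8}  ✓accept
'b' @ 2: {3,4,5,6,7,8,9,10,11,12}  ✓accept
'c' @ 3: {3,4,6,8,11,12,13}  ✓accept
'b' @ 4: {3,4,5,6,7,8,9,10,11,12}  ✓accept
'b' @ 5: {3,4,5,6,7,8,9,10,11,12}  ✓accept
final: {3,4,5,6,7,8,9,10,11,12}; accept 3 in set

Answer: ACCEPT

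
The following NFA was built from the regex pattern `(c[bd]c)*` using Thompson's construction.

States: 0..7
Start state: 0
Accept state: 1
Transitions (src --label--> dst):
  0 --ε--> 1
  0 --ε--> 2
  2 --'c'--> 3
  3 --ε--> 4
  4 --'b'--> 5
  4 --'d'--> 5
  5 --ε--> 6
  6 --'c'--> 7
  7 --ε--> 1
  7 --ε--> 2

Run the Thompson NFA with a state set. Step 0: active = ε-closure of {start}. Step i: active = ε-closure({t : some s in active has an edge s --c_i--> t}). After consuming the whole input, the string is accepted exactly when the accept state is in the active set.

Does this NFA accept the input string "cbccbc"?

initial (ε-close {0}): {0,1,2}
'c' @ 1: {3,4}
'b' @ 2: {5,6}
'c' @ 3: {1,2,7}  [accepting]
'c' @ 4: {3,4}
'b' @ 5: {5,6}
'c' @ 6: {1,2,7}  [accepting]
after full input: {1,2,7}  (accept=1 in)

Answer: ACCEPT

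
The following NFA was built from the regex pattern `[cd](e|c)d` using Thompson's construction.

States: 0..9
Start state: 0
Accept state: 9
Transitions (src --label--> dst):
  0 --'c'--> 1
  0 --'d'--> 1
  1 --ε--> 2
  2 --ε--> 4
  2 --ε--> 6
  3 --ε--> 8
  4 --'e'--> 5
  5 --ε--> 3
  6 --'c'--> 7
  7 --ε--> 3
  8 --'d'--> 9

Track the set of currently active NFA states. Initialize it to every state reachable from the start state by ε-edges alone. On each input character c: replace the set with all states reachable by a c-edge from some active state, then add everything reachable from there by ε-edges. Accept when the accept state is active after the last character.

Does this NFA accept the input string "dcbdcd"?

initial (ε-close {0}): {0}
'd' @ 1: {1,2,4,6}
'c' @ 2: {3,7,8}
'b' @ 3: {}  — no active states
rest 'dcd' ignored (set empty)
after full input: {}  (accept=9 not in)

Answer: REJECT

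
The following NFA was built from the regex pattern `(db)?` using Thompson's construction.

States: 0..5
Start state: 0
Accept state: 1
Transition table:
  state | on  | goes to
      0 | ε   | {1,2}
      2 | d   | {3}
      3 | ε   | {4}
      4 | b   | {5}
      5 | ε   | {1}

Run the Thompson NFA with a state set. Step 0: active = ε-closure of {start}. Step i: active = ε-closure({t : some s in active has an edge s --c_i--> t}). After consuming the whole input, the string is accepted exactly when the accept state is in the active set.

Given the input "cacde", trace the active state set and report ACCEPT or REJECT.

start: ε-closure({0}) = {0,1,2}
'c' @ 1: {}  — no active states
rest 'acde' ignored (set empty)
after full input: {}  (accept=1 not in)

Answer: REJECT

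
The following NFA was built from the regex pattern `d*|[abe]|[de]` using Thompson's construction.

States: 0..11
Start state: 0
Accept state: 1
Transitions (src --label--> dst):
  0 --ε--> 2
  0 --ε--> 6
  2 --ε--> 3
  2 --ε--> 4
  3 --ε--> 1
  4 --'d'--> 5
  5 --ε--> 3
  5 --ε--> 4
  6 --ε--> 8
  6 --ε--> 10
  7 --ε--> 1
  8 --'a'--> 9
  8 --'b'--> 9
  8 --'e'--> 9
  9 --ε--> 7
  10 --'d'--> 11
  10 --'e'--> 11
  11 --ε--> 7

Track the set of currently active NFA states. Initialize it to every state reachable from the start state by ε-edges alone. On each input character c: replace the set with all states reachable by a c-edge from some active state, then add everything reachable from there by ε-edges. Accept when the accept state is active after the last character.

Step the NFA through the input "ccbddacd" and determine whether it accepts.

Answer: REJECT

Steps:
initial (ε-close {0}): {0,1,2,3,4,6,8,10}
'c' @ 1: {}  — state set empty
rest 'cbddacd' ignored (set empty)
end set {} — state 1 not in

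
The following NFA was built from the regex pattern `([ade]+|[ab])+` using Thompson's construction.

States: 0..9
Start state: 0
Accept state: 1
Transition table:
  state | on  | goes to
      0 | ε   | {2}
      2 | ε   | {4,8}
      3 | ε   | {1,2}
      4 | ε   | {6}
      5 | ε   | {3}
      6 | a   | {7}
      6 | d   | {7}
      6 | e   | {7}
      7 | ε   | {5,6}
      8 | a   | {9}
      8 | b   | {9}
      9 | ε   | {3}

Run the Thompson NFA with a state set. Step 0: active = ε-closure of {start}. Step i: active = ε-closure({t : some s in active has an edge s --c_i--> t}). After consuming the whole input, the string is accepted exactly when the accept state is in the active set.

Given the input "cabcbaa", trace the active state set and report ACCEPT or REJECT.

S₀ = ε-closure({0}) = {0,2,4,6,8}
'c' @ 1: {}  — no active states
rest 'abcbaa' ignored (set empty)
after full input: {}  (accept=1 not in)

Answer: REJECT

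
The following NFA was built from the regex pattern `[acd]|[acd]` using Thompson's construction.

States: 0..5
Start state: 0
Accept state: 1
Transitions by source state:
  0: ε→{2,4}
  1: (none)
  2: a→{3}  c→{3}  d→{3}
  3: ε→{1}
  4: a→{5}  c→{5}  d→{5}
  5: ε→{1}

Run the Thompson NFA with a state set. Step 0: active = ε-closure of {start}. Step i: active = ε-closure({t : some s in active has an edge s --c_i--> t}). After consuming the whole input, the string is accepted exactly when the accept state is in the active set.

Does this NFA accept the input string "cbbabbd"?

Answer: REJECT

Steps:
initial (ε-close {0}): {0,2,4}
'c' @ 1: {1,3,5}  [accepting]
'b' @ 2: {}  — state set empty
rest 'babbd' ignored (set empty)
end set {} — state 1 not in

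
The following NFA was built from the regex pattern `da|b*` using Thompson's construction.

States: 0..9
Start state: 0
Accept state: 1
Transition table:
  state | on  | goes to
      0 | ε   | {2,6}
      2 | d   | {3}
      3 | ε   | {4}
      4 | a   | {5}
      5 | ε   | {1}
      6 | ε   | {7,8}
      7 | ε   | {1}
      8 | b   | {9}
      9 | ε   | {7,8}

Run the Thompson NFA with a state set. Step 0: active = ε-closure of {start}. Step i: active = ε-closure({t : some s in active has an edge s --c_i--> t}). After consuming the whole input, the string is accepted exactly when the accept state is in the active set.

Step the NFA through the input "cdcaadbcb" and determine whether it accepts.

S₀ = ε-closure({0}) = {0,1,2,6,7,8}
'c' @ 1: {}  — no active states
rest 'dcaadbcb' ignored (set empty)
after full input: {}  (accept=1 not in)

Answer: REJECT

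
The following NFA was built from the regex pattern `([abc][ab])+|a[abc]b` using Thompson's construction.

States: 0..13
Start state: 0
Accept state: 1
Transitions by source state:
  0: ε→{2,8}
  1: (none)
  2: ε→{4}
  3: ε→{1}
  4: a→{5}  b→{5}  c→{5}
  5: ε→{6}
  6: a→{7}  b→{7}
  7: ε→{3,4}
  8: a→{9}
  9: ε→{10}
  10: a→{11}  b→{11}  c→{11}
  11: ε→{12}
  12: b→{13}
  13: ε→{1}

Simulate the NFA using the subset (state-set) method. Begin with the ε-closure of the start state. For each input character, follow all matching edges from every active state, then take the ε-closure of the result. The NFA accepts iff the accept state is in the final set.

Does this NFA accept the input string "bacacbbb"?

initial (ε-close {0}): {0,2,4,8}
'b' @ 1: {5,6}
'a' @ 2: {1,3,4,7}  ✓accept
'c' @ 3: {5,6}
'a' @ 4: {1,3,4,7}  ✓accept
'c' @ 5: {5,6}
'b' @ 6: {1,3,4,7}  ✓accept
'b' @ 7: {5,6}
'b' @ 8: {1,3,4,7}  ✓accept
after full input: {1,3,4,7}  (accept=1 in)

Answer: ACCEPT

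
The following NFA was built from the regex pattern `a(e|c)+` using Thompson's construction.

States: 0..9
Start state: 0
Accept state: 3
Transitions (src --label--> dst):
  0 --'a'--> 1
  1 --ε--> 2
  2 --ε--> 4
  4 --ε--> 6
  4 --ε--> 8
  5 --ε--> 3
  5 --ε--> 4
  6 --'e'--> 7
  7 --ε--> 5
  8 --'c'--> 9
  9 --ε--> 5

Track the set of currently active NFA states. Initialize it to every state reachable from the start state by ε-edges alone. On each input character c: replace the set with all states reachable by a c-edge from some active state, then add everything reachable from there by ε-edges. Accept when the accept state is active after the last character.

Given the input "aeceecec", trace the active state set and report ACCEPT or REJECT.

Answer: ACCEPT

Trace:
S₀ = ε-closure({0}) = {0}
'a' @ 1: {1,2,4,6,8}
'e' @ 2: {3,4,5,6,7,8}  [accepting]
'c' @ 3: {3,4,5,6,8,9}  [accepting]
'e' @ 4: {3,4,5,6,7,8}  [accepting]
'e' @ 5: {3,4,5,6,7,8}  [accepting]
'c' @ 6: {3,4,5,6,8,9}  [accepting]
'e' @ 7: {3,4,5,6,7,8}  [accepting]
'c' @ 8: {3,4,5,6,8,9}  [accepting]
final: {3,4,5,6,8,9}; accept 3 in set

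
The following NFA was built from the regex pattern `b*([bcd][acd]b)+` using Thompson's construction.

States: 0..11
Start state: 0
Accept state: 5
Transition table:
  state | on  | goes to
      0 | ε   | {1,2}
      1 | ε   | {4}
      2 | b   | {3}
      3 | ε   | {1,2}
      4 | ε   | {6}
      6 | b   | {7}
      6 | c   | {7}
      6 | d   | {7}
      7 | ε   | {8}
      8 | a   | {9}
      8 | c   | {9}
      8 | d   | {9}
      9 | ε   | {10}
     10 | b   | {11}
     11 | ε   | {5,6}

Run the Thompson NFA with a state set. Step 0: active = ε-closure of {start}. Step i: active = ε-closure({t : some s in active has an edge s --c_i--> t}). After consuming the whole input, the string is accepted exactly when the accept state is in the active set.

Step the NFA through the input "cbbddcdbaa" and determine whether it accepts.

Answer: REJECT

Derivation:
start: ε-closure({0}) = {0,1,2,4,6}
'c' @ 1: {7,8}
'b' @ 2: {}  — state set empty
rest 'bddcdbaa' ignored (set empty)
after full input: {}  (accept=5 not in)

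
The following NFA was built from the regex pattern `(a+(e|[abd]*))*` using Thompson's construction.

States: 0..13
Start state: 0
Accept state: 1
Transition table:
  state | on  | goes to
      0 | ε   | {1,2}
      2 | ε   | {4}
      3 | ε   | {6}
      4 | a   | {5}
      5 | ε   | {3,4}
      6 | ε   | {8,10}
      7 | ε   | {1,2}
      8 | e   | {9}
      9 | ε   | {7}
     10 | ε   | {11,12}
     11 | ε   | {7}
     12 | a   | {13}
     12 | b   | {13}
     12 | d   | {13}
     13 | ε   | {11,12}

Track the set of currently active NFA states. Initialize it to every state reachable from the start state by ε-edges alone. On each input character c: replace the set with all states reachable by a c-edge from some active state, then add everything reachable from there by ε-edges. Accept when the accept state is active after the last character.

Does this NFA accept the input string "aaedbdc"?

S₀ = ε-closure({0}) = {0,1,2,4}
'a' @ 1: {1,2,3,4,5,6,7,8,10,11,12}  ✓accept
'a' @ 2: {1,2,3,4,5,6,7,8,10,11,12,13}  ✓accept
'e' @ 3: {1,2,4,7,9}  ✓accept
'd' @ 4: {}  — no active states
rest 'bdc' ignored (set empty)
final: {}; accept 1 not in set

Answer: REJECT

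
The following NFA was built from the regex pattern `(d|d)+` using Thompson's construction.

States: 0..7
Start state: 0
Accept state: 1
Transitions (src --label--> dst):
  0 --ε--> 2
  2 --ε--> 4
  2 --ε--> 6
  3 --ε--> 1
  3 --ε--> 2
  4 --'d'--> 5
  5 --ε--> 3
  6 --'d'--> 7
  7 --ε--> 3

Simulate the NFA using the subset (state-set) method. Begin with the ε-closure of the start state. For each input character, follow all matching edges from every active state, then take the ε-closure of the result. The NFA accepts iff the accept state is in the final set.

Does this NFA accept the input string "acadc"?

Answer: REJECT

Derivation:
start: ε-closure({0}) = {0,2,4,6}
'a' @ 1: {}  — dead — no transitions
rest 'cadc' ignored (set empty)
final: {}; accept 1 not in set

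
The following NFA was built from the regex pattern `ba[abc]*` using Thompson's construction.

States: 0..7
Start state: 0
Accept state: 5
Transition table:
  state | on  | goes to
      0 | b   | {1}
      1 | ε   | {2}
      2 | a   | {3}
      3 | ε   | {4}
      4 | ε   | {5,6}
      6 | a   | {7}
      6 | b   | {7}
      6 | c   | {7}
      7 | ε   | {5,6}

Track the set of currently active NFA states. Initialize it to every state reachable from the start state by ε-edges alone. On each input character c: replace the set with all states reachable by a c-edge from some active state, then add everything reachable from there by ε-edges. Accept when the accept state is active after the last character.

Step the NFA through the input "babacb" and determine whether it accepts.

S₀ = ε-closure({0}) = {0}
'b' @ 1: {1,2}
'a' @ 2: {3,4,5,6}  ✓accept
'b' @ 3: {5,6,7}  ✓accept
'a' @ 4: {5,6,7}  ✓accept
'c' @ 5: {5,6,7}  ✓accept
'b' @ 6: {5,6,7}  ✓accept
end set {5,6,7} — state 5 in

Answer: ACCEPT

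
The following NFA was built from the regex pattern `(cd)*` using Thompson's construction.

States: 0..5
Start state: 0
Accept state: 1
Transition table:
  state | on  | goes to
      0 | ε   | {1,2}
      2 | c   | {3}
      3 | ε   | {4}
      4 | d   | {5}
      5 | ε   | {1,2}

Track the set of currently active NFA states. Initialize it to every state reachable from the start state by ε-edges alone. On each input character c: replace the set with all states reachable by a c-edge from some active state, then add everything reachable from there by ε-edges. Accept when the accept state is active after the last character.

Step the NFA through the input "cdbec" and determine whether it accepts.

Answer: REJECT

Derivation:
start: ε-closure({0}) = {0,1,2}
'c' @ 1: {3,4}
'd' @ 2: {1,2,5}  ✓accept
'b' @ 3: {}  — no active states
rest 'ec' ignored (set empty)
after full input: {}  (accept=1 not in)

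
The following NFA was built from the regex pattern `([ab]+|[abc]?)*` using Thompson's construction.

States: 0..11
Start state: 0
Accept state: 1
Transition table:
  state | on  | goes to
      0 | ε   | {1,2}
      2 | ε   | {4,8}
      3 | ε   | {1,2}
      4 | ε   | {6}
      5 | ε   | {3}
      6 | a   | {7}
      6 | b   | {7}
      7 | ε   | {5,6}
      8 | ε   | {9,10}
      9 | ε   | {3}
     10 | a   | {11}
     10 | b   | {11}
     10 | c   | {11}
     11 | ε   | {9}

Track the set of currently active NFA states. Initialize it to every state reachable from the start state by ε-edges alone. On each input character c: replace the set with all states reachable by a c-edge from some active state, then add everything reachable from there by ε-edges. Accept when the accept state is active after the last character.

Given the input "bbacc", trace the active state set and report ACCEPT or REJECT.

Answer: ACCEPT

Steps:
initial (ε-close {0}): {0,1,2,3,4,6,8,9,10}
'b' @ 1: {1,2,3,4,5,6,7,8,9,10,11}  [accepting]
'b' @ 2: {1,2,3,4,5,6,7,8,9,10,11}  [accepting]
'a' @ 3: {1,2,3,4,5,6,7,8,9,10,11}  [accepting]
'c' @ 4: {1,2,3,4,6,8,9,10,11}  [accepting]
'c' @ 5: {1,2,3,4,6,8,9,10,11}  [accepting]
end set {1,2,3,4,6,8,9,10,11} — state 1 in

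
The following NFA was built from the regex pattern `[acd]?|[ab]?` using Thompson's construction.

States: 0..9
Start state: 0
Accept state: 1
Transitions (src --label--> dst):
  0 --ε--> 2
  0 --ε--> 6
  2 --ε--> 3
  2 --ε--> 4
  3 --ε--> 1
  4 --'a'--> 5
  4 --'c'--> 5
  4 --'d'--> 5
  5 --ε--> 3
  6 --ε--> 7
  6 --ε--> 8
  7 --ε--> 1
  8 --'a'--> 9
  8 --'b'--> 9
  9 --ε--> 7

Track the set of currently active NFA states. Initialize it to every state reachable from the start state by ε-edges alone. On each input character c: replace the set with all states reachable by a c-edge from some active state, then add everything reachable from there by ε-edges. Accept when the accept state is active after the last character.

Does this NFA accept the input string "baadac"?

initial (ε-close {0}): {0,1,2,3,4,6,7,8}
'b' @ 1: {1,7,9}  (accept∈set)
'a' @ 2: {}  — state set empty
rest 'adac' ignored (set empty)
end set {} — state 1 not in

Answer: REJECT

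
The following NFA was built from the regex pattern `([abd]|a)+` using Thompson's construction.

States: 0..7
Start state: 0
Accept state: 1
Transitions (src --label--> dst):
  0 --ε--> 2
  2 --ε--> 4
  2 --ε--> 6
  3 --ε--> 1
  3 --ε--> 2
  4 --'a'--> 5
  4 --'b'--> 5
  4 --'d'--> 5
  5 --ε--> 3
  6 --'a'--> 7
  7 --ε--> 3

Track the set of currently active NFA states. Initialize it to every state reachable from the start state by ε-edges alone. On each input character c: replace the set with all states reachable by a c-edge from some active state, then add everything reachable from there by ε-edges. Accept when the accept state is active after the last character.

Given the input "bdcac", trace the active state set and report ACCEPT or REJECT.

Answer: REJECT

Steps:
S₀ = ε-closure({0}) = {0,2,4,6}
'b' @ 1: {1,2,3,4,5,6}  (accept∈set)
'd' @ 2: {1,2,3,4,5,6}  (accept∈set)
'c' @ 3: {}  — state set empty
rest 'ac' ignored (set empty)
final: {}; accept 1 not in set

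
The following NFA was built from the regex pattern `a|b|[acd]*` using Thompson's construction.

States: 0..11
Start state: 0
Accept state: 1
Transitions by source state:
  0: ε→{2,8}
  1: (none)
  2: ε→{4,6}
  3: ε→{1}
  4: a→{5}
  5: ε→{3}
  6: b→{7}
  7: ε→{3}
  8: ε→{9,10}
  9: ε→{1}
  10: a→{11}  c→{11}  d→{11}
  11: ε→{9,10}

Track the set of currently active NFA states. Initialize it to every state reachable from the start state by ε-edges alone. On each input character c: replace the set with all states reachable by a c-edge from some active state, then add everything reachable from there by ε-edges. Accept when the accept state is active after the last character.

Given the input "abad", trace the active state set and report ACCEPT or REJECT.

Answer: REJECT

Trace:
initial (ε-close {0}): {0,1,2,4,6,8,9,10}
'a' @ 1: {1,3,5,9,10,11}  (accept∈set)
'b' @ 2: {}  — no active states
rest 'ad' ignored (set empty)
end set {} — state 1 not in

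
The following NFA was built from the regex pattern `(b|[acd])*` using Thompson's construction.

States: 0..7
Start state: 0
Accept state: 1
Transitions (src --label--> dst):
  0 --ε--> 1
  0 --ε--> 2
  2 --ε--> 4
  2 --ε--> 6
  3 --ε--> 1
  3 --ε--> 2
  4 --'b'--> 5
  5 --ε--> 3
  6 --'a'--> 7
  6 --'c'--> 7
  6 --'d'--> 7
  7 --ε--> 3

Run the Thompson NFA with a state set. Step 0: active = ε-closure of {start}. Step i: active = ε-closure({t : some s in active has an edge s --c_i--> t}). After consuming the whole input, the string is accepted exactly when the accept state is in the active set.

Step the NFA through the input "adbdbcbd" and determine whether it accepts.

Answer: ACCEPT

Derivation:
S₀ = ε-closure({0}) = {0,1,2,4,6}
'a' @ 1: {1,2,3,4,6,7}  ✓accept
'd' @ 2: {1,2,3,4,6,7}  ✓accept
'b' @ 3: {1,2,3,4,5,6}  ✓accept
'd' @ 4: {1,2,3,4,6,7}  ✓accept
'b' @ 5: {1,2,3,4,5,6}  ✓accept
'c' @ 6: {1,2,3,4,6,7}  ✓accept
'b' @ 7: {1,2,3,4,5,6}  ✓accept
'd' @ 8: {1,2,3,4,6,7}  ✓accept
final: {1,2,3,4,6,7}; accept 1 in set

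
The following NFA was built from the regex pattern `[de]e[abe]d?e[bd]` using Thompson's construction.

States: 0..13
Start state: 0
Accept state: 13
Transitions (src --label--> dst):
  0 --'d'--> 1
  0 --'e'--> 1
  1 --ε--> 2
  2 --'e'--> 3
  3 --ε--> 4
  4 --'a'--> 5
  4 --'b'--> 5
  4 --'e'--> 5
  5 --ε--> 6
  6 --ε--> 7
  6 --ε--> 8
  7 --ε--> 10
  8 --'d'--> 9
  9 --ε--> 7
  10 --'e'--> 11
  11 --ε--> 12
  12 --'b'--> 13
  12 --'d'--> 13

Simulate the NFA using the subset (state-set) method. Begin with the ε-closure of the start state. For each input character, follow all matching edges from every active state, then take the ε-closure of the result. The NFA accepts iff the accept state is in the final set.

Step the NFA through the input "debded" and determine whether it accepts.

Answer: ACCEPT

Derivation:
S₀ = ε-closure({0}) = {0}
'd' @ 1: {1,2}
'e' @ 2: {3,4}
'b' @ 3: {5,6,7,8,10}
'd' @ 4: {7,9,10}
'e' @ 5: {11,12}
'd' @ 6: {13}  ✓accept
after full input: {13}  (accept=13 in)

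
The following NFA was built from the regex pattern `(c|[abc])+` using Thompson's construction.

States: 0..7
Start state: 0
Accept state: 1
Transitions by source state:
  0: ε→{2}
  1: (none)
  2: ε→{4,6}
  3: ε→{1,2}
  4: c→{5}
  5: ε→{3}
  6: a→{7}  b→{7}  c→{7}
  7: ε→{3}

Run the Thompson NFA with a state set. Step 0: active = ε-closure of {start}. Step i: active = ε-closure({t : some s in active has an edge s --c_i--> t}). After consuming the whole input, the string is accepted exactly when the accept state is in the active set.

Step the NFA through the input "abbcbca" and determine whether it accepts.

start: ε-closure({0}) = {0,2,4,6}
'a' @ 1: {1,2,3,4,6,7}  (accept∈set)
'b' @ 2: {1,2,3,4,6,7}  (accept∈set)
'b' @ 3: {1,2,3,4,6,7}  (accept∈set)
'c' @ 4: {1,2,3,4,5,6,7}  (accept∈set)
'b' @ 5: {1,2,3,4,6,7}  (accept∈set)
'c' @ 6: {1,2,3,4,5,6,7}  (accept∈set)
'a' @ 7: {1,2,3,4,6,7}  (accept∈set)
end set {1,2,3,4,6,7} — state 1 in

Answer: ACCEPT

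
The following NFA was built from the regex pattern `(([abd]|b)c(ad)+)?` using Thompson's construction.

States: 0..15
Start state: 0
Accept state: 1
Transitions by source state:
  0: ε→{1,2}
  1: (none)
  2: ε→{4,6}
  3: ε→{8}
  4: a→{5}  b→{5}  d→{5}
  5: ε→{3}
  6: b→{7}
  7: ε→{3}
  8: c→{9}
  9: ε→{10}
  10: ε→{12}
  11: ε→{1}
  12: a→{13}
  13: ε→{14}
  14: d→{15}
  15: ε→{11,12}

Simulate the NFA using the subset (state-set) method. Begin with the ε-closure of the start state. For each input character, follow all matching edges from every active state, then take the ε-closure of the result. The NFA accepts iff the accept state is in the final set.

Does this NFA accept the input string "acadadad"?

Answer: ACCEPT

Derivation:
initial (ε-close {0}): {0,1,2,4,6}
'a' @ 1: {3,5,8}
'c' @ 2: {9,10,12}
'a' @ 3: {13,14}
'd' @ 4: {1,11,12,15}  ✓accept
'a' @ 5: {13,14}
'd' @ 6: {1,11,12,15}  ✓accept
'a' @ 7: {13,14}
'd' @ 8: {1,11,12,15}  ✓accept
final: {1,11,12,15}; accept 1 in set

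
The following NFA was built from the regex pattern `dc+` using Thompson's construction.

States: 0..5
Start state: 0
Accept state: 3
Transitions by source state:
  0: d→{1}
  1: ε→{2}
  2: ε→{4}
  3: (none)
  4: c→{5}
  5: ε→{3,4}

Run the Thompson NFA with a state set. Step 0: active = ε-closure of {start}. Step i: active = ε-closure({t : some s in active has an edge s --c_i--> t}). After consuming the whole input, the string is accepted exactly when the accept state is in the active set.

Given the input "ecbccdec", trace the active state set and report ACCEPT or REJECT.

S₀ = ε-closure({0}) = {0}
'e' @ 1: {}  — state set empty
rest 'cbccdec' ignored (set empty)
after full input: {}  (accept=3 not in)

Answer: REJECT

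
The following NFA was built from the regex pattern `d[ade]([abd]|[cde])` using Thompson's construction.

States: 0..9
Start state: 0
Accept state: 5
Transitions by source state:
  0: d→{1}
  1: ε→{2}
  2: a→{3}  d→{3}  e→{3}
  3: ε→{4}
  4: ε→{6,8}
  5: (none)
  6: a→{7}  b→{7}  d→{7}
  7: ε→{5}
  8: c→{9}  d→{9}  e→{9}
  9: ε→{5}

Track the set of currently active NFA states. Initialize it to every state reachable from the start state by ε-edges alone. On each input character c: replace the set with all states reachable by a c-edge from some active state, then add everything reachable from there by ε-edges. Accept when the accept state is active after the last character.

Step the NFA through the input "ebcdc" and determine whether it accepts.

Answer: REJECT

Steps:
start: ε-closure({0}) = {0}
'e' @ 1: {}  — state set empty
rest 'bcdc' ignored (set empty)
final: {}; accept 5 not in set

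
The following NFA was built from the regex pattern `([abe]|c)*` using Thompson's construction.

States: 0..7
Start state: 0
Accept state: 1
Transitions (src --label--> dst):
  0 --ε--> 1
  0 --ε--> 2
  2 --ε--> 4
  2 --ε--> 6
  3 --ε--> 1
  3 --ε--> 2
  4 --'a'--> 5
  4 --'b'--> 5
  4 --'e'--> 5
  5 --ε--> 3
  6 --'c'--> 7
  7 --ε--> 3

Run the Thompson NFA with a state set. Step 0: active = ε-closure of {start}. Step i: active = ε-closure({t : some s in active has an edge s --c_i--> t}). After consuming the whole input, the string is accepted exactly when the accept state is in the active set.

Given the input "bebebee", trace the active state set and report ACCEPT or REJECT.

initial (ε-close {0}): {0,1,2,4,6}
'b' @ 1: {1,2,3,4,5,6}  (accept∈set)
'e' @ 2: {1,2,3,4,5,6}  (accept∈set)
'b' @ 3: {1,2,3,4,5,6}  (accept∈set)
'e' @ 4: {1,2,3,4,5,6}  (accept∈set)
'b' @ 5: {1,2,3,4,5,6}  (accept∈set)
'e' @ 6: {1,2,3,4,5,6}  (accept∈set)
'e' @ 7: {1,2,3,4,5,6}  (accept∈set)
end set {1,2,3,4,5,6} — state 1 in

Answer: ACCEPT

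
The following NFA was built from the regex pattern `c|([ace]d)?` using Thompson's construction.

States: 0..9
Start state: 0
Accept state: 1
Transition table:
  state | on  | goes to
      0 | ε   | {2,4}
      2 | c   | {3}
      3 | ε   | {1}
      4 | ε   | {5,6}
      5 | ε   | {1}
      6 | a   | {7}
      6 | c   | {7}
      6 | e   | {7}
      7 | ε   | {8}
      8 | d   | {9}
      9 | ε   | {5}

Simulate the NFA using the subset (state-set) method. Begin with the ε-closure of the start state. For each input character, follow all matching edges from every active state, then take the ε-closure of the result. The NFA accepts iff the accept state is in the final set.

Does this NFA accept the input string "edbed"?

Answer: REJECT

Steps:
S₀ = ε-closure({0}) = {0,1,2,4,5,6}
'e' @ 1: {7,8}
'd' @ 2: {1,5,9}  (accept∈set)
'b' @ 3: {}  — no active states
rest 'ed' ignored (set empty)
end set {} — state 1 not in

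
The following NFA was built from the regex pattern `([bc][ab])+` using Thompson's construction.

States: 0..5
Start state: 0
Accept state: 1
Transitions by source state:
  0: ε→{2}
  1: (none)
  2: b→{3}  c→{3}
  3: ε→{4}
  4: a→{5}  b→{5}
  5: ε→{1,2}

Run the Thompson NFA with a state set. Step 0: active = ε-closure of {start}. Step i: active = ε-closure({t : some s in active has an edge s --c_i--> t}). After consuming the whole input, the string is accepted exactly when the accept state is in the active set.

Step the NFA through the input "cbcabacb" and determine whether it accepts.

Answer: ACCEPT

Trace:
start: ε-closure({0}) = {0,2}
'c' @ 1: {3,4}
'b' @ 2: {1,2,5}  (accept∈set)
'c' @ 3: {3,4}
'a' @ 4: {1,2,5}  (accept∈set)
'b' @ 5: {3,4}
'a' @ 6: {1,2,5}  (accept∈set)
'c' @ 7: {3,4}
'b' @ 8: {1,2,5}  (accept∈set)
final: {1,2,5}; accept 1 in set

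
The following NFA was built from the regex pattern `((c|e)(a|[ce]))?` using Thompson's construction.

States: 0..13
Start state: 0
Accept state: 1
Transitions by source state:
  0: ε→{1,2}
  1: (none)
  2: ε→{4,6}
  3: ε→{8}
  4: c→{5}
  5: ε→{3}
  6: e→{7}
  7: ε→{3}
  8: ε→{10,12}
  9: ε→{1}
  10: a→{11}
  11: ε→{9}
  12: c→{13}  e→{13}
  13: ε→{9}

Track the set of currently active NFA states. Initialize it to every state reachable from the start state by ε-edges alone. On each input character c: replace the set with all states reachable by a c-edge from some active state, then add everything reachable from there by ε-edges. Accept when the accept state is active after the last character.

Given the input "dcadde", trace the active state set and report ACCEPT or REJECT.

start: ε-closure({0}) = {0,1,2,4,6}
'd' @ 1: {}  — dead — no transitions
rest 'cadde' ignored (set empty)
end set {} — state 1 not in

Answer: REJECT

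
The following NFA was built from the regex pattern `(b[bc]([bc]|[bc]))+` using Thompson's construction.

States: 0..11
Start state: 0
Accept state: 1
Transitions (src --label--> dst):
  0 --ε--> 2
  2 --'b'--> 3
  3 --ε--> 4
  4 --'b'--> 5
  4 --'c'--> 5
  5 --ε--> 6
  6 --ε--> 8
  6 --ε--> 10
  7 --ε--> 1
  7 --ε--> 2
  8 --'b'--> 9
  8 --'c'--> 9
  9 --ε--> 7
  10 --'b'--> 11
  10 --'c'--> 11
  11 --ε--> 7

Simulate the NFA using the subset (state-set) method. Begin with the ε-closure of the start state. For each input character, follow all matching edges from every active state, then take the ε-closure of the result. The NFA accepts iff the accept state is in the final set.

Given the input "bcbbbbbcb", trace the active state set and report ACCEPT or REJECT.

Answer: ACCEPT

Derivation:
S₀ = ε-closure({0}) = {0,2}
'b' @ 1: {3,4}
'c' @ 2: {5,6,8,10}
'b' @ 3: {1,2,7,9,11}  [accepting]
'b' @ 4: {3,4}
'b' @ 5: {5,6,8,10}
'b' @ 6: {1,2,7,9,11}  [accepting]
'b' @ 7: {3,4}
'c' @ 8: {5,6,8,10}
'b' @ 9: {1,2,7,9,11}  [accepting]
after full input: {1,2,7,9,11}  (accept=1 in)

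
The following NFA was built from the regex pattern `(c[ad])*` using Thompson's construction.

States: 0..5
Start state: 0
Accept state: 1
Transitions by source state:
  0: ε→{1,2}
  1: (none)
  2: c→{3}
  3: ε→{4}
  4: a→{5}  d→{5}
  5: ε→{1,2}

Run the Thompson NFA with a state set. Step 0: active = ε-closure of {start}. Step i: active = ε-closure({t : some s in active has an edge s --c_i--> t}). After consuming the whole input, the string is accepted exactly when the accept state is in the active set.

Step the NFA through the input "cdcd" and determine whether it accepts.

Answer: ACCEPT

Derivation:
S₀ = ε-closure({0}) = {0,1,2}
'c' @ 1: {3,4}
'd' @ 2: {1,2,5}  (accept∈set)
'c' @ 3: {3,4}
'd' @ 4: {1,2,5}  (accept∈set)
after full input: {1,2,5}  (accept=1 in)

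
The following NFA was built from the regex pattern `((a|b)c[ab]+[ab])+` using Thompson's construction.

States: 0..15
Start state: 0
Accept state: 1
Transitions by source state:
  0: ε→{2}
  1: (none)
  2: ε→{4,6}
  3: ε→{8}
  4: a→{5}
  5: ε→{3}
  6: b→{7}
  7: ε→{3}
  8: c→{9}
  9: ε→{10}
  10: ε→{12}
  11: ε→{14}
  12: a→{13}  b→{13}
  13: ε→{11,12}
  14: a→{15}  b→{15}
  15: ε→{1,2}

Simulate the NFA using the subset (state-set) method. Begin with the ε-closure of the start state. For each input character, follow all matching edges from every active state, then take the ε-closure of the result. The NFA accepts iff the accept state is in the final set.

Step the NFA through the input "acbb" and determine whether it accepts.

Answer: ACCEPT

Derivation:
start: ε-closure({0}) = {0,2,4,6}
'a' @ 1: {3,5,8}
'c' @ 2: {9,10,12}
'b' @ 3: {11,12,13,14}
'b' @ 4: {1,2,4,6,11,12,13,14,15}  [accepting]
after full input: {1,2,4,6,11,12,13,14,15}  (accept=1 in)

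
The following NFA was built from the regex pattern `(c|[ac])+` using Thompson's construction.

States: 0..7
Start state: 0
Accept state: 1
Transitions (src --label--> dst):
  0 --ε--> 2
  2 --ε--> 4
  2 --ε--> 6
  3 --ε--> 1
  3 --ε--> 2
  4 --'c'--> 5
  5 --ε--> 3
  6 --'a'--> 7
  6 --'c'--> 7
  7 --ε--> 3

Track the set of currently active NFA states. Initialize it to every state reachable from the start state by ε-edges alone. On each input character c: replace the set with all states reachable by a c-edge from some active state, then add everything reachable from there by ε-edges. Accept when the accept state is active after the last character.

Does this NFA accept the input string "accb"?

initial (ε-close {0}): {0,2,4,6}
'a' @ 1: {1,2,3,4,6,7}  ✓accept
'c' @ 2: {1,2,3,4,5,6,7}  ✓accept
'c' @ 3: {1,2,3,4,5,6,7}  ✓accept
'b' @ 4: {}  — state set empty
after full input: {}  (accept=1 not in)

Answer: REJECT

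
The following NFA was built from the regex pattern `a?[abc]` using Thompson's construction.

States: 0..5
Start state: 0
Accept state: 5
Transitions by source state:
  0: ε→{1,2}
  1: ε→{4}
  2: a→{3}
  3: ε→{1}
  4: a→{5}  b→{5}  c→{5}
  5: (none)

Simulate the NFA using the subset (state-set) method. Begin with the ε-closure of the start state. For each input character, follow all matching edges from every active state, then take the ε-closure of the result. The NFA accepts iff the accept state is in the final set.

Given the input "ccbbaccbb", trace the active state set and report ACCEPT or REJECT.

S₀ = ε-closure({0}) = {0,1,2,4}
'c' @ 1: {5}  [accepting]
'c' @ 2: {}  — dead — no transitions
rest 'bbaccbb' ignored (set empty)
after full input: {}  (accept=5 not in)

Answer: REJECT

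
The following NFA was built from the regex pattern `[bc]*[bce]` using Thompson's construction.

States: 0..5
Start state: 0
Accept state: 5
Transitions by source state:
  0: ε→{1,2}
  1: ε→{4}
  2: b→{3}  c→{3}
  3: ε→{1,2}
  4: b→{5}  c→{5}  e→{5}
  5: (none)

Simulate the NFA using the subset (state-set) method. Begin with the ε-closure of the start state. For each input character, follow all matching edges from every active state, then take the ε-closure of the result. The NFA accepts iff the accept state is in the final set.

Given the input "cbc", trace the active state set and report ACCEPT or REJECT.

Answer: ACCEPT

Steps:
start: ε-closure({0}) = {0,1,2,4}
'c' @ 1: {1,2,3,4,5}  (accept∈set)
'b' @ 2: {1,2,3,4,5}  (accept∈set)
'c' @ 3: {1,2,3,4,5}  (accept∈set)
end set {1,2,3,4,5} — state 5 in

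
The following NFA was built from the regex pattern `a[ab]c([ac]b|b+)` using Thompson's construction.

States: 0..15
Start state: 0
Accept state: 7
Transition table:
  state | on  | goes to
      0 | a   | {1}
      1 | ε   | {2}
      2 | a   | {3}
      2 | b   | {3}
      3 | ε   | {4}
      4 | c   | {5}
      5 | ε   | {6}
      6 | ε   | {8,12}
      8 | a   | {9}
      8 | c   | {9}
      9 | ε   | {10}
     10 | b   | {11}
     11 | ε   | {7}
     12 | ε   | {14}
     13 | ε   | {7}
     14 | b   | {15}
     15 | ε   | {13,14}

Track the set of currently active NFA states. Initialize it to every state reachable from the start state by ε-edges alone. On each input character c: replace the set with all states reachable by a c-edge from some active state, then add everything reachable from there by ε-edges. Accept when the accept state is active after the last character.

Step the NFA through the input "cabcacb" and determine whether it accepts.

Answer: REJECT

Steps:
initial (ε-close {0}): {0}
'c' @ 1: {}  — dead — no transitions
rest 'abcacb' ignored (set empty)
after full input: {}  (accept=7 not in)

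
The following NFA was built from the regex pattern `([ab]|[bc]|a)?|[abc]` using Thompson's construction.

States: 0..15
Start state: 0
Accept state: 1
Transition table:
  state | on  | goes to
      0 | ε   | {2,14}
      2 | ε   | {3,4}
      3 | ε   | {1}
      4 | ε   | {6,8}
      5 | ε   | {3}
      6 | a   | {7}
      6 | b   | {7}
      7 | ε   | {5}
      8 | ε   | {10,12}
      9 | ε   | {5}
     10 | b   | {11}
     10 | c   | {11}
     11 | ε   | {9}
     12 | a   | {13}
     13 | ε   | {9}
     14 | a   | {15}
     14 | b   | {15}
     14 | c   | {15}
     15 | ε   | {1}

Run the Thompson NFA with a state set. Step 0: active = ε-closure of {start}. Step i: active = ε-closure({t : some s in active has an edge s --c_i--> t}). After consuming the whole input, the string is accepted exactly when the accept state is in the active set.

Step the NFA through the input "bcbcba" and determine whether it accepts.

Answer: REJECT

Trace:
start: ε-closure({0}) = {0,1,2,3,4,6,8,10,12,14}
'b' @ 1: {1,3,5,7,9,11,15}  (accept∈set)
'c' @ 2: {}  — dead — no transitions
rest 'bcba' ignored (set empty)
end set {} — state 1 not in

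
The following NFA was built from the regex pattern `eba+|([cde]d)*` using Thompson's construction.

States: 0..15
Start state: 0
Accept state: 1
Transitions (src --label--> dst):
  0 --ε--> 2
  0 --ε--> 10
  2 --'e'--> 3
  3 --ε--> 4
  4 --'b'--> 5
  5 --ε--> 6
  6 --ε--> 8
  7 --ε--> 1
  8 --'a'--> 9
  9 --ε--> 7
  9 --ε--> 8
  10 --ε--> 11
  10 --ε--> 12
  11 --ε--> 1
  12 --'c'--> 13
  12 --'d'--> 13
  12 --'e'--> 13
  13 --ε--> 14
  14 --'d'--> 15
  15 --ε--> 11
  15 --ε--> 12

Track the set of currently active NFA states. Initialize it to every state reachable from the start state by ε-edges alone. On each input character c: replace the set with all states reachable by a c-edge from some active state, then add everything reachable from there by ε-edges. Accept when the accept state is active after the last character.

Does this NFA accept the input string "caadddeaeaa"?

Answer: REJECT

Trace:
start: ε-closure({0}) = {0,1,2,10,11,12}
'c' @ 1: {13,14}
'a' @ 2: {}  — dead — no transitions
rest 'adddeaeaa' ignored (set empty)
final: {}; accept 1 not in set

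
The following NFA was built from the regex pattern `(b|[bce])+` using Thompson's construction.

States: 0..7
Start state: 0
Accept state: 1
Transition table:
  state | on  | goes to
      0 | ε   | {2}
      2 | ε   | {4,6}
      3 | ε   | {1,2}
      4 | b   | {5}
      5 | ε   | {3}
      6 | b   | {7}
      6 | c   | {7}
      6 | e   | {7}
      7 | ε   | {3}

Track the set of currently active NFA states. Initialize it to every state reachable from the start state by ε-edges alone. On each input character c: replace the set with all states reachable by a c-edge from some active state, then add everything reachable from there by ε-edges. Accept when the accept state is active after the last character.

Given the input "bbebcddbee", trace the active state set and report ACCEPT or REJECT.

Answer: REJECT

Trace:
initial (ε-close {0}): {0,2,4,6}
'b' @ 1: {1,2,3,4,5,6,7}  (accept∈set)
'b' @ 2: {1,2,3,4,5,6,7}  (accept∈set)
'e' @ 3: {1,2,3,4,6,7}  (accept∈set)
'b' @ 4: {1,2,3,4,5,6,7}  (accept∈set)
'c' @ 5: {1,2,3,4,6,7}  (accept∈set)
'd' @ 6: {}  — dead — no transitions
rest 'dbee' ignored (set empty)
end set {} — state 1 not in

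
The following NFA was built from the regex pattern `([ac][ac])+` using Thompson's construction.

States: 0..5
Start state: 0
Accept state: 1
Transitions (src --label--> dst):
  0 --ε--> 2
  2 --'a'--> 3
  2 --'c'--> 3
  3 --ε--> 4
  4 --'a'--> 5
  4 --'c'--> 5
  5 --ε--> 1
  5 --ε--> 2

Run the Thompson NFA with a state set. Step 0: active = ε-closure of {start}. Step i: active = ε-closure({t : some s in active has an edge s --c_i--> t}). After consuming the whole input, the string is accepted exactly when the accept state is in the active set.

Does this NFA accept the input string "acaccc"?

start: ε-closure({0}) = {0,2}
'a' @ 1: {3,4}
'c' @ 2: {1,2,5}  ✓accept
'a' @ 3: {3,4}
'c' @ 4: {1,2,5}  ✓accept
'c' @ 5: {3,4}
'c' @ 6: {1,2,5}  ✓accept
end set {1,2,5} — state 1 in

Answer: ACCEPT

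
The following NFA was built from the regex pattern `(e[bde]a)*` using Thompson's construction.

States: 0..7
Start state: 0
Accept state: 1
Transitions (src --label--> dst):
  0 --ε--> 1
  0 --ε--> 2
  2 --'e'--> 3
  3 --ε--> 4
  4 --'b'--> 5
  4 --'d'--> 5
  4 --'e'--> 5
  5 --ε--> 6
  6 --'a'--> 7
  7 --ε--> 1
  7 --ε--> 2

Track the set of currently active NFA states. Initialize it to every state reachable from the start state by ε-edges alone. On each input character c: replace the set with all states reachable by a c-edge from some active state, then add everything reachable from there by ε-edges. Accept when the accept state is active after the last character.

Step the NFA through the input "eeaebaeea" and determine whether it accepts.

Answer: ACCEPT

Steps:
start: ε-closure({0}) = {0,1,2}
'e' @ 1: {3,4}
'e' @ 2: {5,6}
'a' @ 3: {1,2,7}  (accept∈set)
'e' @ 4: {3,4}
'b' @ 5: {5,6}
'a' @ 6: {1,2,7}  (accept∈set)
'e' @ 7: {3,4}
'e' @ 8: {5,6}
'a' @ 9: {1,2,7}  (accept∈set)
end set {1,2,7} — state 1 in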